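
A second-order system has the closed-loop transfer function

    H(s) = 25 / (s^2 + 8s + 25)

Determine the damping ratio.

ζ = 0.8

Compare the denominator to the standard form s^2 + 2ζωₙs + ωₙ².
ωₙ² = 25, so ωₙ = 5 rad/s.
2ζωₙ = 8, so ζ = 8/(2·5) = 0.8.
With ζ = 0.8 the response is underdamped.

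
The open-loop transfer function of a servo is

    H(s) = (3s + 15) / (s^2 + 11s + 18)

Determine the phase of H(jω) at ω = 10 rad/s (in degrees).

∠H(j10) ≈ -63.27°

At s = j10: numerator = 15 + j30, denominator = -82 + j110.
∠H = ∠num − ∠den = 63.435° − (126.70°) = -63.27°.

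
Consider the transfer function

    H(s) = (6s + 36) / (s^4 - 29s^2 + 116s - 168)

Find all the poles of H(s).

s = 2 ± 2j, -7, 3

The poles are the roots of the denominator s^4 - 29s^2 + 116s - 168 = 0.
Trying s = -7: the polynomial evaluates to 0, so (s + 7) is a factor.
Dividing out leaves s^3 - 7s^2 + 20s - 24 = 0.
This factors further as (s^2 - 4s + 8)(s - 3) = 0.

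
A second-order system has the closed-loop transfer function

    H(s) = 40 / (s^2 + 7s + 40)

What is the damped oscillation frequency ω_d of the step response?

ω_d ≈ 5.268 rad/s

Comparing s^2 + 7s + 40 to s^2 + 2ζωₙs + ωₙ²: ωₙ = √40 ≈ 6.325 rad/s and ζ = 7/(2·√40) ≈ 0.5534.
ζωₙ = 7/2 = 3.5, so ω_d = ωₙ√(1−ζ²) = √(ωₙ² − (ζωₙ)²) = √(40 − 3.5²) = √27.75 ≈ 5.268 rad/s.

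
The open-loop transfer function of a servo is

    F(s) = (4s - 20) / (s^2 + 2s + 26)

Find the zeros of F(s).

Set the numerator to zero: 4s - 20 = 0, i.e. 4·(s - 5) = 0.
So s = 5.

s = 5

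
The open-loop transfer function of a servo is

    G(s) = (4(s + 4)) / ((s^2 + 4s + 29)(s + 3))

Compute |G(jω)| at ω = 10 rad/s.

Substitute s = j10: numerator = 16 + j40, denominator = -613 - j590.
|G(j10)| = |16 + j40| / |-613 - j590| = 43.081 / 850.80 ≈ 0.05064.

|G(j10)| ≈ 0.05064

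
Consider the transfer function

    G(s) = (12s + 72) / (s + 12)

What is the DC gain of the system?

G(0) = 6

Set s = 0: G(0) = (72) / (12) = 6.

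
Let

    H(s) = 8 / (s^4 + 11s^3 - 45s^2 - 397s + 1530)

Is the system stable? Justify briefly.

unstable

The denominator s^4 + 11s^3 - 45s^2 - 397s + 1530 factors as (s^2 - 8s + 17)(s + 9)(s + 10), giving poles at s = 4 ± j, -9, -10.
Since the pole(s) at s = 4 + j, 4 - j lie in the right half-plane, the system is unstable.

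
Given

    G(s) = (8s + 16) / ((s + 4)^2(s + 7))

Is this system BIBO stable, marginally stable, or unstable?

stable

The poles can be read from the denominator factors: s = -4, -7, -4.
Since all poles lie strictly in the left half-plane, the system is stable.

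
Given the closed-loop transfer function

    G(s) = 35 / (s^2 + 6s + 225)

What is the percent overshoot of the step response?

Comparing s^2 + 6s + 225 to s^2 + 2ζωₙs + ωₙ²: ωₙ = 15 rad/s and ζ = 6/(2·15) = 0.2.
%OS = 100·exp(−πζ/√(1−ζ²)) = 100·exp(−π·0.2/√(1−0.2²)) ≈ 52.7%.

%OS ≈ 52.7%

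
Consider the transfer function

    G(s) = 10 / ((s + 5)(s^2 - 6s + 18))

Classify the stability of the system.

The poles can be read from the denominator factors: s = -5, 3 ± 3j.
Since the pole(s) at s = 3 + 3j, 3 - 3j lie in the right half-plane, the system is unstable.

unstable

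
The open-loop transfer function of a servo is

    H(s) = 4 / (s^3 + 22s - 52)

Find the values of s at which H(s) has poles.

The poles are the roots of the denominator s^3 + 22s - 52 = 0.
Trying s = 2: the polynomial evaluates to 0, so (s - 2) is a factor.
Dividing out leaves s^2 + 2s + 26 = 0.
The quadratic formula then gives s = -1 ± 5j.

s = -1 ± 5j, 2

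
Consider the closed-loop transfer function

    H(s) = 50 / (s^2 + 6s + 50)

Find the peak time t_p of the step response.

t_p ≈ 0.4906 s

Comparing s^2 + 6s + 50 to s^2 + 2ζωₙs + ωₙ²: ωₙ = √50 ≈ 7.071 rad/s and ζ = 6/(2·√50) ≈ 0.4243.
ζωₙ = 6/2 = 3, so ω_d = ωₙ√(1−ζ²) = √(ωₙ² − (ζωₙ)²) = √(50 − 3²) = √41 ≈ 6.403 rad/s.
t_p = π/ω_d = π/6.403 ≈ 0.4906 s.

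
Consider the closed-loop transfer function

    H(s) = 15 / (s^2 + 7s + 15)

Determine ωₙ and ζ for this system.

ωₙ ≈ 3.873 rad/s, ζ ≈ 0.9037

Compare the denominator to the standard form s^2 + 2ζωₙs + ωₙ².
ωₙ² = 15, so ωₙ = √15 ≈ 3.873 rad/s.
2ζωₙ = 7, so ζ = 7/(2·√15) ≈ 0.9037.
With ζ = 0.9037 the response is underdamped.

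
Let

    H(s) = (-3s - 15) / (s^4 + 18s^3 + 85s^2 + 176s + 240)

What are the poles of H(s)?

s = -12, -1 + 2j, -1 - 2j, -4

The poles are the roots of the denominator s^4 + 18s^3 + 85s^2 + 176s + 240 = 0.
Trying s = -12: the polynomial evaluates to 0, so (s + 12) is a factor.
Dividing out leaves s^3 + 6s^2 + 13s + 20 = 0.
This factors further as (s^2 + 2s + 5)(s + 4) = 0.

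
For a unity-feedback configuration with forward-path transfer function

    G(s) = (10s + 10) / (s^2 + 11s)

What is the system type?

Factor s from the denominator: s^2 + 11s = s·(s + 11).
There is 1 pole at the origin, so the system is Type 1.

Type 1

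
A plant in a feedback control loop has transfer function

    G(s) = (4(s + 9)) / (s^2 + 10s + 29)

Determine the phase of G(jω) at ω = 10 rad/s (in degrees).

At s = j10: numerator = 36 + j40, denominator = -71 + j100.
∠G = ∠num − ∠den = 48.013° − (125.37°) = -77.36°.

∠G(j10) ≈ -77.36°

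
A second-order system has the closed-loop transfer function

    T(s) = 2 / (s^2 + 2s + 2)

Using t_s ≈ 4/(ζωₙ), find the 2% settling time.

t_s ≈ 4 s

Comparing s^2 + 2s + 2 to s^2 + 2ζωₙs + ωₙ²: ωₙ = √2 ≈ 1.414 rad/s and ζ = 2/(2·√2) ≈ 0.7071.
ζωₙ = 2/2 = 1, so t_s ≈ 4/(ζωₙ) = 4/1 = 4 s.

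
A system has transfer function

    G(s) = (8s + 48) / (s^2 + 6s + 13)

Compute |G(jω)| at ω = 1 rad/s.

|G(j1)| ≈ 3.627

Substitute s = j1: numerator = 48 + j8, denominator = 12 + j6.
|G(j1)| = |48 + j8| / |12 + j6| = 48.662 / 13.416 ≈ 3.627.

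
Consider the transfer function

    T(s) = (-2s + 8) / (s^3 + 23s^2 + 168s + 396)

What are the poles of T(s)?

The poles are the roots of the denominator s^3 + 23s^2 + 168s + 396 = 0.
Trying s = -6: the polynomial evaluates to 0, so (s + 6) is a factor.
Dividing out leaves s^2 + 17s + 66 = 0.
Factoring the quadratic: (s + 11)(s + 6) = 0.

s = -6, -11, -6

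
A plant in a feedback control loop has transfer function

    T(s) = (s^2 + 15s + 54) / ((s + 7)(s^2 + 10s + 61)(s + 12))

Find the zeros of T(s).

Set the numerator to zero: s^2 + 15s + 54 = 0.
Factoring: (s + 9)(s + 6) = 0.

s = -9, -6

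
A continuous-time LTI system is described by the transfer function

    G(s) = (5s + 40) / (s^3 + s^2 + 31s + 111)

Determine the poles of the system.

s = 1 ± 6j, -3

The poles are the roots of the denominator s^3 + s^2 + 31s + 111 = 0.
Trying s = -3: the polynomial evaluates to 0, so (s + 3) is a factor.
Dividing out leaves s^2 - 2s + 37 = 0.
The quadratic formula then gives s = 1 ± 6j.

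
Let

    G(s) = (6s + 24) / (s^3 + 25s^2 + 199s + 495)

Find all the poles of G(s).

s = -5, -9, -11

The poles are the roots of the denominator s^3 + 25s^2 + 199s + 495 = 0.
Trying s = -5: the polynomial evaluates to 0, so (s + 5) is a factor.
Dividing out leaves s^2 + 20s + 99 = 0.
Factoring the quadratic: (s + 9)(s + 11) = 0.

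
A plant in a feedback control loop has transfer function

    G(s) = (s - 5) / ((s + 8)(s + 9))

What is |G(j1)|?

|G(j1)| ≈ 0.06984

Substitute s = j1: numerator = -5 + j1, denominator = 71 + j17.
|G(j1)| = |-5 + j1| / |71 + j17| = 5.0990 / 73.007 ≈ 0.06984.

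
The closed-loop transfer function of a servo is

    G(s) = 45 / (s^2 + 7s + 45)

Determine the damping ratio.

ζ ≈ 0.5217

Compare the denominator to the standard form s^2 + 2ζωₙs + ωₙ².
ωₙ² = 45, so ωₙ = √45 ≈ 6.708 rad/s.
2ζωₙ = 7, so ζ = 7/(2·√45) ≈ 0.5217.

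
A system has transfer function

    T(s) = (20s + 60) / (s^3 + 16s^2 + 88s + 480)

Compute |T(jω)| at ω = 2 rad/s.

|T(j2)| ≈ 0.1607

Substitute s = j2: numerator = 60 + j40, denominator = 416 + j168.
|T(j2)| = |60 + j40| / |416 + j168| = 72.111 / 448.64 ≈ 0.1607.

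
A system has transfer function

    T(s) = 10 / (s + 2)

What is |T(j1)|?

Substitute s = j1: numerator = 10, denominator = 2 + j1.
|T(j1)| = |10| / |2 + j1| = 10 / 2.2361 ≈ 4.472.

|T(j1)| ≈ 4.472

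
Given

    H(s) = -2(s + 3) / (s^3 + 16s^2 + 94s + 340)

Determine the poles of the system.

s = -3 + 5j, -3 - 5j, -10

The poles are the roots of the denominator s^3 + 16s^2 + 94s + 340 = 0.
Trying s = -10: the polynomial evaluates to 0, so (s + 10) is a factor.
Dividing out leaves s^2 + 6s + 34 = 0.
The quadratic formula then gives s = -3 ± 5j.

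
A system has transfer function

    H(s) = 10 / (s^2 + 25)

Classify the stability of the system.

The poles can be read from the denominator factors: s = 5j, -5j.
Since the simple pole(s) at s = 5j, -5j lie on the jω-axis with none in the right half-plane, the system is marginally stable.

marginally stable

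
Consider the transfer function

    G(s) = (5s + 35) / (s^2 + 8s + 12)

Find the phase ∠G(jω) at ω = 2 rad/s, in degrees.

At s = j2: numerator = 35 + j10, denominator = 8 + j16.
∠G = ∠num − ∠den = 15.945° − (63.435°) = -47.49°.

∠G(j2) ≈ -47.49°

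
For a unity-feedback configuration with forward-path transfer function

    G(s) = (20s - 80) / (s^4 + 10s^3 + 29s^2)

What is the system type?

Factor s from the denominator: s^4 + 10s^3 + 29s^2 = s^2·(s^2 + 10s + 29).
There are 2 poles at the origin, so the system is Type 2.

Type 2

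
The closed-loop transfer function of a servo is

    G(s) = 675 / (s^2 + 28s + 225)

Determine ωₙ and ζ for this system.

ωₙ = 15 rad/s, ζ ≈ 0.9333

Compare the denominator to the standard form s^2 + 2ζωₙs + ωₙ².
ωₙ² = 225, so ωₙ = 15 rad/s.
2ζωₙ = 28, so ζ = 28/(2·15) ≈ 0.9333.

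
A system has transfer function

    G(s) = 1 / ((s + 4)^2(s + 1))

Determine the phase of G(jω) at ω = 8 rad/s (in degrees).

∠G(j8) ≈ 150.3°

At s = j8: numerator = 1, denominator = -560 - j320.
∠G = ∠num − ∠den = 0° − (-150.26°) = 150.3°.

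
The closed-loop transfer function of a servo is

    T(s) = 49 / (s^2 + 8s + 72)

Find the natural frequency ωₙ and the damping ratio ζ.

ωₙ ≈ 8.485 rad/s, ζ ≈ 0.4714

Compare the denominator to the standard form s^2 + 2ζωₙs + ωₙ².
ωₙ² = 72, so ωₙ = √72 ≈ 8.485 rad/s.
2ζωₙ = 8, so ζ = 8/(2·√72) ≈ 0.4714.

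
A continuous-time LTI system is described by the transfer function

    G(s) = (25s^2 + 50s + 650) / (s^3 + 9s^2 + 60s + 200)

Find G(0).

Set s = 0: G(0) = (650) / (200) = 13/4.

G(0) = 13/4 ≈ 3.250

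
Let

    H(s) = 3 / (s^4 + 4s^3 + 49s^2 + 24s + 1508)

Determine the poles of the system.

s = 2 + 5j, 2 - 5j, -4 + 6j, -4 - 6j

The poles are the roots of the denominator s^4 + 4s^3 + 49s^2 + 24s + 1508 = 0.
No real roots exist; factor into two real quadratics: (s^2 - 4s + 29)(s^2 + 8s + 52) = 0.
Each quadratic gives a conjugate pair via the quadratic formula.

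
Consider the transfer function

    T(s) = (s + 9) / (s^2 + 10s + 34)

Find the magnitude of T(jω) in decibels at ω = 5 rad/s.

Substitute s = j5: numerator = 9 + j5, denominator = 9 + j50.
|T(j5)| = |9 + j5| / |9 + j50| = 10.296 / 50.804 ≈ 0.2027.
In decibels: 20·log₁₀(0.2027) ≈ -13.9 dB.

|T(j5)|_dB ≈ -13.9 dB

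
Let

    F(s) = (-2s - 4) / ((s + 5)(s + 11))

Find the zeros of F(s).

s = -2

Set the numerator to zero: -2s - 4 = 0, i.e. -2·(s + 2) = 0.
So s = -2.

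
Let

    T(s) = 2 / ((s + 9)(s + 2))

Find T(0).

T(0) = 1/9 ≈ 0.1111

At s = 0 each factor (s + a) contributes a and each (s^2 + bs + c) contributes c.
T(0) = 2·1 / ((9) · (2)) = 2/18 = 1/9.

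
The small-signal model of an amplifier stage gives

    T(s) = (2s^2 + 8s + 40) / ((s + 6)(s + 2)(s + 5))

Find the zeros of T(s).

Set the numerator to zero: 2s^2 + 8s + 40 = 0, i.e. 2·(s^2 + 4s + 20) = 0.
Factoring: (s^2 + 4s + 20) = 0.

s = -2 ± 4j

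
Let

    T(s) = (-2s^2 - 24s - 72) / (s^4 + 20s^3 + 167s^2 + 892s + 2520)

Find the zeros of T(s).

s = -6, -6

Set the numerator to zero: -2s^2 - 24s - 72 = 0, i.e. -2·(s^2 + 12s + 36) = 0.
Factoring: (s + 6)^2 = 0.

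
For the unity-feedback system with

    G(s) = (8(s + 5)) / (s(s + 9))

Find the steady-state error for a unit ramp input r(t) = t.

G(s) has one pole at the origin.
This is a Type 1 system. Kv = lim_{s→0} s·G(s) = 40/9.
e_ss = 1/Kv = 1/(40/9) = 9/40 ≈ 0.2250.

e_ss = 0.2250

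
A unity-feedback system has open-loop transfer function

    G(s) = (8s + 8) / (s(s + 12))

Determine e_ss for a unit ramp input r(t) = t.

e_ss = 1.500

G(s) has one pole at the origin.
This is a Type 1 system. Kv = lim_{s→0} s·G(s) = 8/12 = 2/3.
e_ss = 1/Kv = 1/(2/3) = 3/2 ≈ 1.500.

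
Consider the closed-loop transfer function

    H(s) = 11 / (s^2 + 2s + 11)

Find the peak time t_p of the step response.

t_p ≈ 0.9935 s

Comparing s^2 + 2s + 11 to s^2 + 2ζωₙs + ωₙ²: ωₙ = √11 ≈ 3.317 rad/s and ζ = 2/(2·√11) ≈ 0.3015.
ζωₙ = 2/2 = 1, so ω_d = ωₙ√(1−ζ²) = √(ωₙ² − (ζωₙ)²) = √(11 − 1²) = √10 ≈ 3.162 rad/s.
t_p = π/ω_d = π/3.162 ≈ 0.9935 s.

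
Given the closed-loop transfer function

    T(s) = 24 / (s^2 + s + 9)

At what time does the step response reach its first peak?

Comparing s^2 + s + 9 to s^2 + 2ζωₙs + ωₙ²: ωₙ = 3 rad/s and ζ = 1/(2·3) ≈ 0.1667.
ζωₙ = 1/2 = 0.5, so ω_d = ωₙ√(1−ζ²) = √(ωₙ² − (ζωₙ)²) = √(9 − 0.5²) = √8.75 ≈ 2.958 rad/s.
t_p = π/ω_d = π/2.958 ≈ 1.062 s.

t_p ≈ 1.062 s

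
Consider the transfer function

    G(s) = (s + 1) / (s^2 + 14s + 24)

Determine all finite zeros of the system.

s = -1

Set the numerator to zero: s + 1 = 0.
So s = -1.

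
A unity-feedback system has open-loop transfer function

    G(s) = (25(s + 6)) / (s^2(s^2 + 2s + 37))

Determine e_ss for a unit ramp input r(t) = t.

G(s) has 2 poles at the origin.
This is a Type 2 system; for a ramp input the steady-state error is zero.

e_ss = 0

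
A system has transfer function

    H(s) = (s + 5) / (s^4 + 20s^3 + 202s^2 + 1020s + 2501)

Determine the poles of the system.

s = -5 + 6j, -5 - 6j, -5 + 4j, -5 - 4j

The poles are the roots of the denominator s^4 + 20s^3 + 202s^2 + 1020s + 2501 = 0.
No real roots exist; factor into two real quadratics: (s^2 + 10s + 61)(s^2 + 10s + 41) = 0.
Each quadratic gives a conjugate pair via the quadratic formula.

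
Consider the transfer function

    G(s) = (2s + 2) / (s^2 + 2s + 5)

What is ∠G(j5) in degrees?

∠G(j5) ≈ -74.74°

At s = j5: numerator = 2 + j10, denominator = -20 + j10.
∠G = ∠num − ∠den = 78.690° − (153.43°) = -74.74°.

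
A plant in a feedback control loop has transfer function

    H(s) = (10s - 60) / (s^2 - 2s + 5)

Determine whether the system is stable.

unstable

The poles can be read from the denominator factors: s = 1 + 2j, 1 - 2j.
Since the pole(s) at s = 1 + 2j, 1 - 2j lie in the right half-plane, the system is unstable.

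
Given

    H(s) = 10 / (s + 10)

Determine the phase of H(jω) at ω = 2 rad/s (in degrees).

At s = j2: numerator = 10, denominator = 10 + j2.
∠H = ∠num − ∠den = 0° − (11.310°) = -11.31°.

∠H(j2) ≈ -11.31°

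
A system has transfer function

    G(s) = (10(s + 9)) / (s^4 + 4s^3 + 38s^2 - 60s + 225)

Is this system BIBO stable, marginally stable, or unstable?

unstable

The denominator s^4 + 4s^3 + 38s^2 - 60s + 225 factors as (s^2 + 6s + 45)(s^2 - 2s + 5), giving poles at s = -3 + 6j, -3 - 6j, 1 + 2j, 1 - 2j.
Since the pole(s) at s = 1 + 2j, 1 - 2j lie in the right half-plane, the system is unstable.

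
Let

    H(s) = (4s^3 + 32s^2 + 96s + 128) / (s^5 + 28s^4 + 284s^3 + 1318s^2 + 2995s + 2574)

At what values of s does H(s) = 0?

Set the numerator to zero: 4s^3 + 32s^2 + 96s + 128 = 0, i.e. 4·(s^3 + 8s^2 + 24s + 32) = 0.
Factoring: (s^2 + 4s + 8)(s + 4) = 0.

s = -2 ± 2j, -4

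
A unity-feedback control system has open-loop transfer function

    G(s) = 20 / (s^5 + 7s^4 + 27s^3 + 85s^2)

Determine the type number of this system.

Factor s from the denominator: s^5 + 7s^4 + 27s^3 + 85s^2 = s^2·(s^3 + 7s^2 + 27s + 85).
There are 2 poles at the origin, so the system is Type 2.

Type 2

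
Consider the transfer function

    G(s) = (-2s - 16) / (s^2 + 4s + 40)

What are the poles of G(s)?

The poles are the roots of the denominator s^2 + 4s + 40 = 0.
Using the quadratic formula: s = (-4 ± √(-144))/2 = -2 ± 6j.

s = -2 ± 6j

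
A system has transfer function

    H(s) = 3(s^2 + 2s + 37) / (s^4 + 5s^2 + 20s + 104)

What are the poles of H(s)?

The poles are the roots of the denominator s^4 + 5s^2 + 20s + 104 = 0.
No real roots exist; factor into two real quadratics: (s^2 - 4s + 13)(s^2 + 4s + 8) = 0.
Each quadratic gives a conjugate pair via the quadratic formula.

s = 2 + 3j, 2 - 3j, -2 + 2j, -2 - 2j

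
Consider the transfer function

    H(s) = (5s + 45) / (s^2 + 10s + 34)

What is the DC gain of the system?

H(0) = 45/34 ≈ 1.324

Set s = 0: H(0) = (45) / (34) = 45/34.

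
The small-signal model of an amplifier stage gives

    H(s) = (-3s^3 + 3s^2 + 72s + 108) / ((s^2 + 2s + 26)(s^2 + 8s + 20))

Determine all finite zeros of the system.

s = -3, 6, -2

Set the numerator to zero: -3s^3 + 3s^2 + 72s + 108 = 0, i.e. -3·(s^3 - s^2 - 24s - 36) = 0.
Factoring: (s + 3)(s - 6)(s + 2) = 0.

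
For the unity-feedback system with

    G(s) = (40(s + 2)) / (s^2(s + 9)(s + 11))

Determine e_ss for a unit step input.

e_ss = 0

G(s) has 2 poles at the origin.
This is a Type 2 system; for a step input the steady-state error is zero.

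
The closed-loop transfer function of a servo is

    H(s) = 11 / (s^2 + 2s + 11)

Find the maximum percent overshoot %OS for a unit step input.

%OS ≈ 37.0%

Comparing s^2 + 2s + 11 to s^2 + 2ζωₙs + ωₙ²: ωₙ = √11 ≈ 3.317 rad/s and ζ = 2/(2·√11) ≈ 0.3015.
%OS = 100·exp(−πζ/√(1−ζ²)) = 100·exp(−π·0.3015/√(1−0.3015²)) ≈ 37.0%.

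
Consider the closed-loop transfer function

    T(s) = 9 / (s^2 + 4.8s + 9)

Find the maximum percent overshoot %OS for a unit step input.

Comparing s^2 + 4.8s + 9 to s^2 + 2ζωₙs + ωₙ²: ωₙ = 3 rad/s and ζ = 4.8/(2·3) = 0.8.
%OS = 100·exp(−πζ/√(1−ζ²)) = 100·exp(−π·0.8/√(1−0.8²)) ≈ 1.52%.

%OS ≈ 1.52%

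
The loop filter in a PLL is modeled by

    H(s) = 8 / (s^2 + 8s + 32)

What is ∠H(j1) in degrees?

∠H(j1) ≈ -14.47°

At s = j1: numerator = 8, denominator = 31 + j8.
∠H = ∠num − ∠den = 0° − (14.470°) = -14.47°.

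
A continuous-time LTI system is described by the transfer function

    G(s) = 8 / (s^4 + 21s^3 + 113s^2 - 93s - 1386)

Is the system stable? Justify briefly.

unstable

The denominator s^4 + 21s^3 + 113s^2 - 93s - 1386 factors as (s + 6)(s + 11)(s - 3)(s + 7), giving poles at s = -6, -11, 3, -7.
Since the pole(s) at s = 3 lie in the right half-plane, the system is unstable.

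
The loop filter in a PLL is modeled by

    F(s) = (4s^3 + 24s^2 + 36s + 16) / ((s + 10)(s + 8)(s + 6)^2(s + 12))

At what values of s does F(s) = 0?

Set the numerator to zero: 4s^3 + 24s^2 + 36s + 16 = 0, i.e. 4·(s^3 + 6s^2 + 9s + 4) = 0.
Factoring: (s + 4)(s + 1)^2 = 0.

s = -4, -1, -1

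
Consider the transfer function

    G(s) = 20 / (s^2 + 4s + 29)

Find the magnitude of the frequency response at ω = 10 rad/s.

|G(j10)| ≈ 0.2454

Substitute s = j10: numerator = 20, denominator = -71 + j40.
|G(j10)| = |20| / |-71 + j40| = 20 / 81.492 ≈ 0.2454.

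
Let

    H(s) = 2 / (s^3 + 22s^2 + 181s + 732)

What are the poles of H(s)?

s = -5 ± 6j, -12

The poles are the roots of the denominator s^3 + 22s^2 + 181s + 732 = 0.
Trying s = -12: the polynomial evaluates to 0, so (s + 12) is a factor.
Dividing out leaves s^2 + 10s + 61 = 0.
The quadratic formula then gives s = -5 ± 6j.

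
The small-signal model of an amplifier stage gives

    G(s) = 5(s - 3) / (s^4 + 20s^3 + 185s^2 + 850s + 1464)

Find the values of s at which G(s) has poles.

s = -5 + 6j, -5 - 6j, -4, -6

The poles are the roots of the denominator s^4 + 20s^3 + 185s^2 + 850s + 1464 = 0.
Trying s = -4: the polynomial evaluates to 0, so (s + 4) is a factor.
Dividing out leaves s^3 + 16s^2 + 121s + 366 = 0.
This factors further as (s^2 + 10s + 61)(s + 6) = 0.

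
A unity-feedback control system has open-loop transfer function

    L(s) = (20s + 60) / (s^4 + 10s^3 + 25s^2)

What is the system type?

Type 2

Factor s from the denominator: s^4 + 10s^3 + 25s^2 = s^2·(s^2 + 10s + 25).
There are 2 poles at the origin, so the system is Type 2.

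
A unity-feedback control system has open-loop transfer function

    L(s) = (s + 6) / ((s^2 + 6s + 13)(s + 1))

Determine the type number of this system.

The denominator has no factor of s at the origin — no free integrator — so this is a Type 0 system.

Type 0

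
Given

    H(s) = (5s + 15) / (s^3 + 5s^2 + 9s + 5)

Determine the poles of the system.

The poles are the roots of the denominator s^3 + 5s^2 + 9s + 5 = 0.
Trying s = -1: the polynomial evaluates to 0, so (s + 1) is a factor.
Dividing out leaves s^2 + 4s + 5 = 0.
The quadratic formula then gives s = -2 ± 1j.

s = -2 ± j, -1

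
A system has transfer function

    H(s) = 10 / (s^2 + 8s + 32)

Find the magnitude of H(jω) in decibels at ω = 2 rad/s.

|H(j2)|_dB ≈ -10.2 dB

Substitute s = j2: numerator = 10, denominator = 28 + j16.
|H(j2)| = |10| / |28 + j16| = 10 / 32.249 ≈ 0.3101.
In decibels: 20·log₁₀(0.3101) ≈ -10.2 dB.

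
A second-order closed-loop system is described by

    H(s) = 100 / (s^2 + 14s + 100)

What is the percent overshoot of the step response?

%OS ≈ 4.60%

Comparing s^2 + 14s + 100 to s^2 + 2ζωₙs + ωₙ²: ωₙ = 10 rad/s and ζ = 14/(2·10) = 0.7.
%OS = 100·exp(−πζ/√(1−ζ²)) = 100·exp(−π·0.7/√(1−0.7²)) ≈ 4.60%.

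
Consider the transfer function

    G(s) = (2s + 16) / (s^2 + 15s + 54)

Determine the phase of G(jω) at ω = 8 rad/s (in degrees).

At s = j8: numerator = 16 + j16, denominator = -10 + j120.
∠G = ∠num − ∠den = 45° − (94.764°) = -49.76°.

∠G(j8) ≈ -49.76°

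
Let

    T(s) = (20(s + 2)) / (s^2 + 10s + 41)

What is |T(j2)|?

|T(j2)| ≈ 1.345

Substitute s = j2: numerator = 40 + j40, denominator = 37 + j20.
|T(j2)| = |40 + j40| / |37 + j20| = 56.569 / 42.059 ≈ 1.345.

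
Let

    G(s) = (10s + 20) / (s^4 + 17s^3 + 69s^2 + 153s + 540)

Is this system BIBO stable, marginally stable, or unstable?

The denominator s^4 + 17s^3 + 69s^2 + 153s + 540 factors as (s^2 + 9)(s + 5)(s + 12), giving poles at s = 3j, -3j, -5, -12.
Since the simple pole(s) at s = 3j, -3j lie on the jω-axis with none in the right half-plane, the system is marginally stable.

marginally stable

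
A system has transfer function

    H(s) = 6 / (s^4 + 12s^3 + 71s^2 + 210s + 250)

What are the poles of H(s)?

s = -3 + j, -3 - j, -3 + 4j, -3 - 4j

The poles are the roots of the denominator s^4 + 12s^3 + 71s^2 + 210s + 250 = 0.
No real roots exist; factor into two real quadratics: (s^2 + 6s + 10)(s^2 + 6s + 25) = 0.
Each quadratic gives a conjugate pair via the quadratic formula.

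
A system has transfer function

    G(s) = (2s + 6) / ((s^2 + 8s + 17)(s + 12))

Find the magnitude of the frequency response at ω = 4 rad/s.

|G(j4)| ≈ 0.02469

Substitute s = j4: numerator = 6 + j8, denominator = -116 + j388.
|G(j4)| = |6 + j8| / |-116 + j388| = 10 / 404.97 ≈ 0.02469.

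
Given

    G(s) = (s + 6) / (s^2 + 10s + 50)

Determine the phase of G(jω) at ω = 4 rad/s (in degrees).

At s = j4: numerator = 6 + j4, denominator = 34 + j40.
∠G = ∠num − ∠den = 33.690° − (49.635°) = -15.95°.

∠G(j4) ≈ -15.95°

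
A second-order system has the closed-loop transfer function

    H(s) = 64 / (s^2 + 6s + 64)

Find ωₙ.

Compare the denominator to the standard form s^2 + 2ζωₙs + ωₙ².
ωₙ² = 64, so ωₙ = 8 rad/s.

ωₙ = 8 rad/s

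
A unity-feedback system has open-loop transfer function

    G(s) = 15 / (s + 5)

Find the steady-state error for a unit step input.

G(s) has no poles at the origin.
This is a Type 0 system. Kp = lim_{s→0} G(s) = 15/5 = 3.
e_ss = 1/(1 + Kp) = 1/(1 + 3) = 1/4 ≈ 0.2500.

e_ss = 0.2500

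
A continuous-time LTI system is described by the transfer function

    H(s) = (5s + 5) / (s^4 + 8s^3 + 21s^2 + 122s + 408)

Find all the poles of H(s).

s = 1 ± 4j, -6, -4

The poles are the roots of the denominator s^4 + 8s^3 + 21s^2 + 122s + 408 = 0.
Trying s = -6: the polynomial evaluates to 0, so (s + 6) is a factor.
Dividing out leaves s^3 + 2s^2 + 9s + 68 = 0.
This factors further as (s^2 - 2s + 17)(s + 4) = 0.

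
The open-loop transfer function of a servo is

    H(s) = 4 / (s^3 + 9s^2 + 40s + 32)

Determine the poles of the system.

s = -4 ± 4j, -1

The poles are the roots of the denominator s^3 + 9s^2 + 40s + 32 = 0.
Trying s = -1: the polynomial evaluates to 0, so (s + 1) is a factor.
Dividing out leaves s^2 + 8s + 32 = 0.
The quadratic formula then gives s = -4 ± 4j.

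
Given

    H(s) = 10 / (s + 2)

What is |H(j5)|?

|H(j5)| ≈ 1.857

Substitute s = j5: numerator = 10, denominator = 2 + j5.
|H(j5)| = |10| / |2 + j5| = 10 / 5.3852 ≈ 1.857.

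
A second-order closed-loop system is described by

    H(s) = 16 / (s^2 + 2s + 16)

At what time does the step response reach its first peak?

Comparing s^2 + 2s + 16 to s^2 + 2ζωₙs + ωₙ²: ωₙ = 4 rad/s and ζ = 2/(2·4) = 0.25.
ζωₙ = 2/2 = 1, so ω_d = ωₙ√(1−ζ²) = √(ωₙ² − (ζωₙ)²) = √(16 − 1²) = √15 ≈ 3.873 rad/s.
t_p = π/ω_d = π/3.873 ≈ 0.8112 s.

t_p ≈ 0.8112 s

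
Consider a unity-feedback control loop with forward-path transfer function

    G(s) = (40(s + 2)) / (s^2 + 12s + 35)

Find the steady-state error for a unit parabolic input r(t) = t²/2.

G(s) has no poles at the origin.
This is a Type 0 system; Ka = lim_{s→0} s^2·G(s) = 0, so the steady-state error for a parabola input is infinite.

e_ss = ∞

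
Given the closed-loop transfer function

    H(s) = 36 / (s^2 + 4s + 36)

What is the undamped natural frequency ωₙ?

Compare the denominator to the standard form s^2 + 2ζωₙs + ωₙ².
ωₙ² = 36, so ωₙ = 6 rad/s.

ωₙ = 6 rad/s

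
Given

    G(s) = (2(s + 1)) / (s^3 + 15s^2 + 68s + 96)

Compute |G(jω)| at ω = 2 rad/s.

|G(j2)| ≈ 0.03363

Substitute s = j2: numerator = 2 + j4, denominator = 36 + j128.
|G(j2)| = |2 + j4| / |36 + j128| = 4.4721 / 132.97 ≈ 0.03363.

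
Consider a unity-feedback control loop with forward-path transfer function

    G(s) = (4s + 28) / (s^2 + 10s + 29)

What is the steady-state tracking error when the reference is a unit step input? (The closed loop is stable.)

G(s) has no poles at the origin.
This is a Type 0 system. Kp = lim_{s→0} G(s) = 28/29.
e_ss = 1/(1 + Kp) = 1/(1 + 28/29) = 29/57 ≈ 0.5088.

e_ss = 0.5088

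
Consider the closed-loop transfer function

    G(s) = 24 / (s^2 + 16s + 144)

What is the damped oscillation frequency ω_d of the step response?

ω_d ≈ 8.944 rad/s

Comparing s^2 + 16s + 144 to s^2 + 2ζωₙs + ωₙ²: ωₙ = 12 rad/s and ζ = 16/(2·12) ≈ 0.6667.
ζωₙ = 16/2 = 8, so ω_d = ωₙ√(1−ζ²) = √(ωₙ² − (ζωₙ)²) = √(144 − 8²) = √80 ≈ 8.944 rad/s.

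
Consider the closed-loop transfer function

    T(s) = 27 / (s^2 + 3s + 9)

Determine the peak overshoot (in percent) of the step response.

Comparing s^2 + 3s + 9 to s^2 + 2ζωₙs + ωₙ²: ωₙ = 3 rad/s and ζ = 3/(2·3) = 0.5.
%OS = 100·exp(−πζ/√(1−ζ²)) = 100·exp(−π·0.5/√(1−0.5²)) ≈ 16.3%.

%OS ≈ 16.3%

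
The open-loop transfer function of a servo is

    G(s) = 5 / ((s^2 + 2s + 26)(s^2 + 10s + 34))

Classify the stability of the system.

The poles can be read from the denominator factors: s = -1 ± 5j, -5 ± 3j.
Since all poles lie strictly in the left half-plane, the system is stable.

stable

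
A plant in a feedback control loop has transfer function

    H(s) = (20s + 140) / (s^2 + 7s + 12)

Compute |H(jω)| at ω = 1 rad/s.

Substitute s = j1: numerator = 140 + j20, denominator = 11 + j7.
|H(j1)| = |140 + j20| / |11 + j7| = 141.42 / 13.038 ≈ 10.85.

|H(j1)| ≈ 10.85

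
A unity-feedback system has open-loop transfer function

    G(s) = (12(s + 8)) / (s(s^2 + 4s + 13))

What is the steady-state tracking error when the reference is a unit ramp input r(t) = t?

e_ss = 0.1354

G(s) has one pole at the origin.
This is a Type 1 system. Kv = lim_{s→0} s·G(s) = 96/13.
e_ss = 1/Kv = 1/(96/13) = 13/96 ≈ 0.1354.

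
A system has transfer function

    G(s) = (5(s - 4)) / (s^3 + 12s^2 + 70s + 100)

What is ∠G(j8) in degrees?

∠G(j8) ≈ -59.32°

At s = j8: numerator = -20 + j40, denominator = -668 + j48.
∠G = ∠num − ∠den = 116.57° − (175.89°) = -59.32°.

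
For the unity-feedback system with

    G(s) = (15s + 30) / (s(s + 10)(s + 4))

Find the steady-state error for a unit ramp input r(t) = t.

e_ss = 1.333

G(s) has one pole at the origin.
This is a Type 1 system. Kv = lim_{s→0} s·G(s) = 30/40 = 3/4.
e_ss = 1/Kv = 1/(3/4) = 4/3 ≈ 1.333.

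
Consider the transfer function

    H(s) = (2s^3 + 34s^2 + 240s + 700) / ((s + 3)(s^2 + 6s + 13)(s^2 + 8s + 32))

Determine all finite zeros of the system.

s = -5 + 5j, -5 - 5j, -7

Set the numerator to zero: 2s^3 + 34s^2 + 240s + 700 = 0, i.e. 2·(s^3 + 17s^2 + 120s + 350) = 0.
Factoring: (s^2 + 10s + 50)(s + 7) = 0.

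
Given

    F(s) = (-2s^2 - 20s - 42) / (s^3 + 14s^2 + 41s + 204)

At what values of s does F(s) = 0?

Set the numerator to zero: -2s^2 - 20s - 42 = 0, i.e. -2·(s^2 + 10s + 21) = 0.
Factoring: (s + 7)(s + 3) = 0.

s = -7, -3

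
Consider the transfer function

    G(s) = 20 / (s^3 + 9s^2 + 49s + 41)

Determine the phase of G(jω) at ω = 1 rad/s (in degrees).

At s = j1: numerator = 20, denominator = 32 + j48.
∠G = ∠num − ∠den = 0° − (56.310°) = -56.31°.

∠G(j1) ≈ -56.31°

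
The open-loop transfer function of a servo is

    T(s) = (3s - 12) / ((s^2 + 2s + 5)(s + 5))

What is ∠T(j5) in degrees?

∠T(j5) ≈ -69.78°

At s = j5: numerator = -12 + j15, denominator = -150 - j50.
∠T = ∠num − ∠den = 128.66° − (-161.57°) = 290.2°, which wraps to -69.78°.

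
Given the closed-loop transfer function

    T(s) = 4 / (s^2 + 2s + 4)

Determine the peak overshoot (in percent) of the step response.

%OS ≈ 16.3%

Comparing s^2 + 2s + 4 to s^2 + 2ζωₙs + ωₙ²: ωₙ = 2 rad/s and ζ = 2/(2·2) = 0.5.
%OS = 100·exp(−πζ/√(1−ζ²)) = 100·exp(−π·0.5/√(1−0.5²)) ≈ 16.3%.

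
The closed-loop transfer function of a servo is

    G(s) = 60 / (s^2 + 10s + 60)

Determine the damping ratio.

Compare the denominator to the standard form s^2 + 2ζωₙs + ωₙ².
ωₙ² = 60, so ωₙ = √60 ≈ 7.746 rad/s.
2ζωₙ = 10, so ζ = 10/(2·√60) ≈ 0.6455.

ζ ≈ 0.6455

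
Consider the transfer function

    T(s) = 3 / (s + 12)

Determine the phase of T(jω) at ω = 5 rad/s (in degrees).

∠T(j5) ≈ -22.62°

At s = j5: numerator = 3, denominator = 12 + j5.
∠T = ∠num − ∠den = 0° − (22.620°) = -22.62°.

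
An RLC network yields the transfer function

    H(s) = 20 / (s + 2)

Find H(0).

At s = 0 each factor (s + a) contributes a and each (s^2 + bs + c) contributes c.
H(0) = 20·1 / ((2)) = 20/2 = 10.

H(0) = 10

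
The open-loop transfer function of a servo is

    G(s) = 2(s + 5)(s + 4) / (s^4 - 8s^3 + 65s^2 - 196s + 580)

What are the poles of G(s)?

The poles are the roots of the denominator s^4 - 8s^3 + 65s^2 - 196s + 580 = 0.
No real roots exist; factor into two real quadratics: (s^2 - 4s + 20)(s^2 - 4s + 29) = 0.
Each quadratic gives a conjugate pair via the quadratic formula.

s = 2 ± 4j, 2 ± 5j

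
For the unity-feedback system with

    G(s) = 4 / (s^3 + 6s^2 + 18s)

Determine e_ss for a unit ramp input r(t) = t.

e_ss = 4.500

G(s) has one pole at the origin.
This is a Type 1 system. Kv = lim_{s→0} s·G(s) = 4/18 = 2/9.
e_ss = 1/Kv = 1/(2/9) = 9/2 ≈ 4.500.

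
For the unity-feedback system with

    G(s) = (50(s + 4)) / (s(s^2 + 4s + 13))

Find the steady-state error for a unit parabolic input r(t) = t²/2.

G(s) has one pole at the origin.
This is a Type 1 system; Ka = lim_{s→0} s^2·G(s) = 0, so the steady-state error for a parabola input is infinite.

e_ss = ∞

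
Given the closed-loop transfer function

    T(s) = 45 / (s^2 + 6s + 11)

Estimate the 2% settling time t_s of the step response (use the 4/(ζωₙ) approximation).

Comparing s^2 + 6s + 11 to s^2 + 2ζωₙs + ωₙ²: ωₙ = √11 ≈ 3.317 rad/s and ζ = 6/(2·√11) ≈ 0.9045.
ζωₙ = 6/2 = 3, so t_s ≈ 4/(ζωₙ) = 4/3 ≈ 1.333 s.

t_s ≈ 1.333 s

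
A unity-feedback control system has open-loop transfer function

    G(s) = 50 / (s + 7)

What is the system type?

Type 0

The denominator has no factor of s at the origin — no free integrator — so this is a Type 0 system.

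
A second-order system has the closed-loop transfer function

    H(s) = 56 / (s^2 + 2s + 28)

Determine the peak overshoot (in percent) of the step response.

Comparing s^2 + 2s + 28 to s^2 + 2ζωₙs + ωₙ²: ωₙ = √28 ≈ 5.292 rad/s and ζ = 2/(2·√28) ≈ 0.1890.
%OS = 100·exp(−πζ/√(1−ζ²)) = 100·exp(−π·0.1890/√(1−0.1890²)) ≈ 54.6%.

%OS ≈ 54.6%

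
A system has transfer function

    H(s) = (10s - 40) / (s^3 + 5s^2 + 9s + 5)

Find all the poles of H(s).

The poles are the roots of the denominator s^3 + 5s^2 + 9s + 5 = 0.
Trying s = -1: the polynomial evaluates to 0, so (s + 1) is a factor.
Dividing out leaves s^2 + 4s + 5 = 0.
The quadratic formula then gives s = -2 ± 1j.

s = -2 ± j, -1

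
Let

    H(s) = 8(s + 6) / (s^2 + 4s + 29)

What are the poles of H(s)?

The poles are the roots of the denominator s^2 + 4s + 29 = 0.
Using the quadratic formula: s = (-4 ± √(-100))/2 = -2 ± 5j.

s = -2 ± 5j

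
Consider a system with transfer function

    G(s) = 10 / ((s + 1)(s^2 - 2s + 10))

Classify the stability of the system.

The poles can be read from the denominator factors: s = -1, 1 ± 3j.
Since the pole(s) at s = 1 ± 3j lie in the right half-plane, the system is unstable.

unstable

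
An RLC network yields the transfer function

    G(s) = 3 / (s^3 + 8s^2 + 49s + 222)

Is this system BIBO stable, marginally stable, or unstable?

stable

The denominator s^3 + 8s^2 + 49s + 222 factors as (s^2 + 2s + 37)(s + 6), giving poles at s = -1 + 6j, -1 - 6j, -6.
Since all poles lie strictly in the left half-plane, the system is stable.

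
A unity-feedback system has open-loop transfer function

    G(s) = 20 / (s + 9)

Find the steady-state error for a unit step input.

e_ss = 0.3103

G(s) has no poles at the origin.
This is a Type 0 system. Kp = lim_{s→0} G(s) = 20/9.
e_ss = 1/(1 + Kp) = 1/(1 + 20/9) = 9/29 ≈ 0.3103.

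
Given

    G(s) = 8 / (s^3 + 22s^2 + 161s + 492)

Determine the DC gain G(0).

G(0) = 2/123 ≈ 0.01626

Set s = 0: G(0) = (8) / (492) = 2/123.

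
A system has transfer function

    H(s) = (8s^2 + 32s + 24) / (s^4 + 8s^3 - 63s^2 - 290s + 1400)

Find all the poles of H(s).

s = 5, 4, -10, -7

The poles are the roots of the denominator s^4 + 8s^3 - 63s^2 - 290s + 1400 = 0.
Trying s = 5: the polynomial evaluates to 0, so (s - 5) is a factor.
Dividing out leaves s^3 + 13s^2 + 2s - 280 = 0.
This factors further as (s - 4)(s + 10)(s + 7) = 0.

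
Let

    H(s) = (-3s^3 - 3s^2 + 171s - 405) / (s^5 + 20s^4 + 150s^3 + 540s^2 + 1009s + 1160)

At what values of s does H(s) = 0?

s = 5, 3, -9

Set the numerator to zero: -3s^3 - 3s^2 + 171s - 405 = 0, i.e. -3·(s^3 + s^2 - 57s + 135) = 0.
Factoring: (s - 5)(s - 3)(s + 9) = 0.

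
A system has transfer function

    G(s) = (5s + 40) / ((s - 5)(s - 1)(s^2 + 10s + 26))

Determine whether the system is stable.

The poles can be read from the denominator factors: s = 5, 1, -5 + j, -5 - j.
Since the pole(s) at s = 5, 1 lie in the right half-plane, the system is unstable.

unstable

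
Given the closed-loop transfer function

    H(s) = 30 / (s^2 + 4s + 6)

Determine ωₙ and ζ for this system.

ωₙ ≈ 2.449 rad/s, ζ ≈ 0.8165

Compare the denominator to the standard form s^2 + 2ζωₙs + ωₙ².
ωₙ² = 6, so ωₙ = √6 ≈ 2.449 rad/s.
2ζωₙ = 4, so ζ = 4/(2·√6) ≈ 0.8165.
With ζ = 0.8165 the response is underdamped.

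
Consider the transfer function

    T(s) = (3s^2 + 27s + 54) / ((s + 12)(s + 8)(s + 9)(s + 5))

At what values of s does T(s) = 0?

Set the numerator to zero: 3s^2 + 27s + 54 = 0, i.e. 3·(s^2 + 9s + 18) = 0.
Factoring: (s + 3)(s + 6) = 0.

s = -3, -6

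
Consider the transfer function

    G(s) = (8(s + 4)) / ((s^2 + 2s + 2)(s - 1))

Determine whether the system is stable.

The poles can be read from the denominator factors: s = -1 + j, -1 - j, 1.
Since the pole(s) at s = 1 lie in the right half-plane, the system is unstable.

unstable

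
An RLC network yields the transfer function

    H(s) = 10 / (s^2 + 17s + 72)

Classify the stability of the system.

The denominator s^2 + 17s + 72 factors as (s + 9)(s + 8), giving poles at s = -9, -8.
Since all poles lie strictly in the left half-plane, the system is stable.

stable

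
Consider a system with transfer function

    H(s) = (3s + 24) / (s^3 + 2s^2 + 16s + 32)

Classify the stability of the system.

The denominator s^3 + 2s^2 + 16s + 32 factors as (s^2 + 16)(s + 2), giving poles at s = ±4j, -2.
Since the simple pole(s) at s = 4j, -4j lie on the jω-axis with none in the right half-plane, the system is marginally stable.

marginally stable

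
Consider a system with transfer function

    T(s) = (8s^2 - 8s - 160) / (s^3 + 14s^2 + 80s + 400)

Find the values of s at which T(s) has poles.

s = -2 + 6j, -2 - 6j, -10

The poles are the roots of the denominator s^3 + 14s^2 + 80s + 400 = 0.
Trying s = -10: the polynomial evaluates to 0, so (s + 10) is a factor.
Dividing out leaves s^2 + 4s + 40 = 0.
The quadratic formula then gives s = -2 ± 6j.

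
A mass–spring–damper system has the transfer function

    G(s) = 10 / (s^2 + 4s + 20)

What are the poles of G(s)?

The poles are the roots of the denominator s^2 + 4s + 20 = 0.
Using the quadratic formula: s = (-4 ± √(-64))/2 = -2 ± 4j.

s = -2 ± 4j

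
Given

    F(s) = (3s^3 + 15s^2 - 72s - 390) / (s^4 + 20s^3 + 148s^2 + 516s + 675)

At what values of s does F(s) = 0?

Set the numerator to zero: 3s^3 + 15s^2 - 72s - 390 = 0, i.e. 3·(s^3 + 5s^2 - 24s - 130) = 0.
Factoring: (s^2 + 10s + 26)(s - 5) = 0.

s = -5 + j, -5 - j, 5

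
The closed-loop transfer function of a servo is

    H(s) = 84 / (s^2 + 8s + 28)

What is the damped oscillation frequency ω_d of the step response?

Comparing s^2 + 8s + 28 to s^2 + 2ζωₙs + ωₙ²: ωₙ = √28 ≈ 5.292 rad/s and ζ = 8/(2·√28) ≈ 0.7559.
ζωₙ = 8/2 = 4, so ω_d = ωₙ√(1−ζ²) = √(ωₙ² − (ζωₙ)²) = √(28 − 4²) = √12 ≈ 3.464 rad/s.

ω_d ≈ 3.464 rad/s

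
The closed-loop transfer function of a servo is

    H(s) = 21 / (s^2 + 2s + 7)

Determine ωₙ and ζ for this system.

Compare the denominator to the standard form s^2 + 2ζωₙs + ωₙ².
ωₙ² = 7, so ωₙ = √7 ≈ 2.646 rad/s.
2ζωₙ = 2, so ζ = 2/(2·√7) ≈ 0.3780.
With ζ = 0.3780 the response is underdamped.

ωₙ ≈ 2.646 rad/s, ζ ≈ 0.3780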